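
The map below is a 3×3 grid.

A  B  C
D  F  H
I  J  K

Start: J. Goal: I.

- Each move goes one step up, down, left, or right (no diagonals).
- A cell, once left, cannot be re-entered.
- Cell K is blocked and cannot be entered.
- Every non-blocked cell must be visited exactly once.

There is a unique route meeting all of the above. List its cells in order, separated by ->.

Need to visit all 8 open cells exactly once, starting at J and ending at I.
Route from J: up to F, right to H, up to C, 2× left (reaching A), 2× down (reaching I) — 7 moves in all.
Check: all 8 open cells covered.

J -> F -> H -> C -> B -> A -> D -> I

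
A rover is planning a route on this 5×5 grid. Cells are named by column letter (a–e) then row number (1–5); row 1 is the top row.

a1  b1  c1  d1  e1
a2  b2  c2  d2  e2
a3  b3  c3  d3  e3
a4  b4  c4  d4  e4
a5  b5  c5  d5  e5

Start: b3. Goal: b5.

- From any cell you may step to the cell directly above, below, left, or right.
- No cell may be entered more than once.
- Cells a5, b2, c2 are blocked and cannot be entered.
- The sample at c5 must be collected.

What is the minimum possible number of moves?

4

Any route passes through c5 somewhere between b3 and b5. Summing Manhattan distances along the two legs (b3 → c5 → b5) gives a lower bound of 3 + 1 = 4 moves.
A route of 4 moves achieves this: b3 → b4 → c4 → c5 → b5.
Since 4 matches the lower bound, it is optimal.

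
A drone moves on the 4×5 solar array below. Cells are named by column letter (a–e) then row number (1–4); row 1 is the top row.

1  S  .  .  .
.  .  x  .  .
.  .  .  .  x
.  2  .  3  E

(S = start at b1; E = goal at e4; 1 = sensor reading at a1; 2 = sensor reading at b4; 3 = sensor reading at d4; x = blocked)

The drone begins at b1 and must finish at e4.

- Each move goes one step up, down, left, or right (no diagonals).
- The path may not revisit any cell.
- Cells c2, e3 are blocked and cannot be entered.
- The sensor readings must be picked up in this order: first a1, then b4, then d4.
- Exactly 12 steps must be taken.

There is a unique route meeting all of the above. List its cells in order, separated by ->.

The waypoints must appear in the order a1, b4, d4, with no cell reused.
Route from b1: left to a1, down to a2, right to b2, down to b3, left to a3, down to a4, 2× right (reaching c4), up to c3, right to d3, down to d4, right to e4 — 12 moves in all.
Check: order respected (1 at step 1, 2 at step 7, 3 at step 11); 12 moves as required.

b1 -> a1 -> a2 -> b2 -> b3 -> a3 -> a4 -> b4 -> c4 -> c3 -> d3 -> d4 -> e4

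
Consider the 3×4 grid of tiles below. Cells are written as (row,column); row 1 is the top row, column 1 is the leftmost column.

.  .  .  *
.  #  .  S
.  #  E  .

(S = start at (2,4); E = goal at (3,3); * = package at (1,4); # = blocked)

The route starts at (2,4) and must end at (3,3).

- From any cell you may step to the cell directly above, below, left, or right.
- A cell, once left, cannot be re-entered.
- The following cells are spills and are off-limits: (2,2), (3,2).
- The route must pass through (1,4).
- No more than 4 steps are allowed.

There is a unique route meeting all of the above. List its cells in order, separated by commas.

(2,4), (1,4), (1,3), (2,3), (3,3)

The budget equals the shortest possible length, so every move has to be on a shortest route through the required cells.
Route from (2,4): up to (1,4), left to (1,3), 2× down (reaching (3,3)) — 4 moves in all.
Check: all required cells visited; 4 ≤ 4 moves.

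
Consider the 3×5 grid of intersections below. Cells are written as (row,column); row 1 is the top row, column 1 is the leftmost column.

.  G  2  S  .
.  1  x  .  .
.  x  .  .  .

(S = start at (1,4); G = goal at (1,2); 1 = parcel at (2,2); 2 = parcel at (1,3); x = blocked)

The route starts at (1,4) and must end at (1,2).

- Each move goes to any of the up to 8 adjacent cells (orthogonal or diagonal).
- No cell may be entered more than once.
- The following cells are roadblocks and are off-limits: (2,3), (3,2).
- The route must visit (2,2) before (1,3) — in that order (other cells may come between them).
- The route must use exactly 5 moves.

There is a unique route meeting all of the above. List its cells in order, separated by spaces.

(1,4) (2,4) (3,3) (2,2) (1,3) (1,2)

The waypoints must appear in the order (2,2), (1,3), with no cell reused.
Route from (1,4): down 1 to (2,4), down-left 1 to (3,3), up-left 1 to (2,2), up-right 1 to (1,3), left 1 to (1,2) — 5 moves in all.
Check: order respected (1 at step 3, 2 at step 4); 5 moves as required.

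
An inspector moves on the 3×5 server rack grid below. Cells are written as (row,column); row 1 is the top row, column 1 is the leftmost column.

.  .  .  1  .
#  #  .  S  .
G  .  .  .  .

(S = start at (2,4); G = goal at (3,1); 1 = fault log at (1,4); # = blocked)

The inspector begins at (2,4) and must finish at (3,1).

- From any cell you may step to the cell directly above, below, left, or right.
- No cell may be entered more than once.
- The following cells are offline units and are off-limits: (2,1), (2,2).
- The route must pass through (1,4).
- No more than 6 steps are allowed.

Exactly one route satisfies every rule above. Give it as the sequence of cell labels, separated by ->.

The budget equals the shortest possible length, so every move has to be on a shortest route through the required cells.
Route from (2,4): up to (1,4), left to (1,3), 2× down (reaching (3,3)), 2× left (reaching (3,1)) — 6 moves in all.
Check: all required cells visited; 6 ≤ 6 moves.

(2,4) -> (1,4) -> (1,3) -> (2,3) -> (3,3) -> (3,2) -> (3,1)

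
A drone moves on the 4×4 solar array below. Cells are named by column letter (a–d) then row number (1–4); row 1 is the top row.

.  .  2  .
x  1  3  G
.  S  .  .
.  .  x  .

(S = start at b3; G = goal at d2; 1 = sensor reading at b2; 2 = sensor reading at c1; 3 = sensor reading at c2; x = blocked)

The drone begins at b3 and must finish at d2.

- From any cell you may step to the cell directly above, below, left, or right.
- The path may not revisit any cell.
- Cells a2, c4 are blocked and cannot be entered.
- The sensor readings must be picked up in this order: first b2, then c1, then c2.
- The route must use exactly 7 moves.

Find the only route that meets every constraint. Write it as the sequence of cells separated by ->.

The waypoints must appear in the order b2, c1, c2, with no cell reused.
Route from b3: 2× up (reaching b1), right to c1, 2× down (reaching c3), right to d3, up to d2 — 7 moves in all.
Check: order respected (1 at step 1, 2 at step 3, 3 at step 4); 7 moves as required.

b3 -> b2 -> b1 -> c1 -> c2 -> c3 -> d3 -> d2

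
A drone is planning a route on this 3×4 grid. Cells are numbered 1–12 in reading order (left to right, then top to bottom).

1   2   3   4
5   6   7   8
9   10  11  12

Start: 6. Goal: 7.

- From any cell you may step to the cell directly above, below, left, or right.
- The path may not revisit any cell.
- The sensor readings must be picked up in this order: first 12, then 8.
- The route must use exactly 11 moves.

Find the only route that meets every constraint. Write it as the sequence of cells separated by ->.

The waypoints must appear in the order 12, 8, with no cell reused.
Route from 6: up to 2, left to 1, 2× down (reaching 9), 3× right (reaching 12), 2× up (reaching 4), left to 3, down to 7 — 11 moves in all.
Check: order respected (12 at step 7, 8 at step 8); 11 moves as required.

6 -> 2 -> 1 -> 5 -> 9 -> 10 -> 11 -> 12 -> 8 -> 4 -> 3 -> 7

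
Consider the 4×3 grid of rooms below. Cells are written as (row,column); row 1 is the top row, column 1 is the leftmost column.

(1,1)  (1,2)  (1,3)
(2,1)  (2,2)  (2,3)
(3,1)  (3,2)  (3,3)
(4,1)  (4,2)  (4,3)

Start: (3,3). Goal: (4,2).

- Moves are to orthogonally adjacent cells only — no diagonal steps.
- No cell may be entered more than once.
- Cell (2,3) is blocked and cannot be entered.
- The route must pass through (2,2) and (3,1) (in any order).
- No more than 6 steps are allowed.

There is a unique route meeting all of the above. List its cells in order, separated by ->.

The 6-move cap with required stops at (2,2), (3,1) leaves no slack for detours.
Route from (3,3): left 1 to (3,2), up 1 to (2,2), left 1 to (2,1), down 2 to (4,1), right 1 to (4,2) — 6 moves in all.
Check: all required cells visited; 6 ≤ 6 moves.

(3,3) -> (3,2) -> (2,2) -> (2,1) -> (3,1) -> (4,1) -> (4,2)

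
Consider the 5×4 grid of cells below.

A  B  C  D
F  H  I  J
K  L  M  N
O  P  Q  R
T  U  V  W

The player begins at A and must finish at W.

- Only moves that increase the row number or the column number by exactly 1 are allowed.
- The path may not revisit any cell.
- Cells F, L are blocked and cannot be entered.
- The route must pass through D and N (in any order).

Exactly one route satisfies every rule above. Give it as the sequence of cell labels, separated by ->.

A -> B -> C -> D -> J -> N -> R -> W

Moves only go right or down, so the column and row indices never decrease.
Route from A: 3× right (reaching D), 4× down (reaching W) — 7 moves in all.
Check: all required cells visited.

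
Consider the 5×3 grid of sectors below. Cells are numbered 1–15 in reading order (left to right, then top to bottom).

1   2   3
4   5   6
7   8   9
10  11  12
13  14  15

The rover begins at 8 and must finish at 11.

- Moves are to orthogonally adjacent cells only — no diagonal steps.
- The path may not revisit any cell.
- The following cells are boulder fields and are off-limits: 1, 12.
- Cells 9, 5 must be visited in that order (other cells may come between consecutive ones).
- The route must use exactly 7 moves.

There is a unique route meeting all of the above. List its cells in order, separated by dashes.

The waypoints must appear in the order 9, 5, with no cell reused.
Route from 8: right 1 to 9, up 1 to 6, left 2 to 4, down 2 to 10, right 1 to 11 — 7 moves in all.
Check: order respected (9 at step 1, 5 at step 3); 7 moves as required.

8 - 9 - 6 - 5 - 4 - 7 - 10 - 11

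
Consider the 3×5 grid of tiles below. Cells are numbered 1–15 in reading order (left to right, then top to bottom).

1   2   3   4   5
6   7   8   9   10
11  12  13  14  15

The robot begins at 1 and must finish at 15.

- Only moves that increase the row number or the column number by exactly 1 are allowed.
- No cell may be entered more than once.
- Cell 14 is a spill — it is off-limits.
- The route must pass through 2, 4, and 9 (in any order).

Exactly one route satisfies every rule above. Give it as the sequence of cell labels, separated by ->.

Moves only go right or down, so the column and row indices never decrease.
Route from 1: right 3 to 4, down 1 to 9, right 1 to 10, down 1 to 15 — 6 moves in all.
Check: all required cells visited.

1 -> 2 -> 3 -> 4 -> 9 -> 10 -> 15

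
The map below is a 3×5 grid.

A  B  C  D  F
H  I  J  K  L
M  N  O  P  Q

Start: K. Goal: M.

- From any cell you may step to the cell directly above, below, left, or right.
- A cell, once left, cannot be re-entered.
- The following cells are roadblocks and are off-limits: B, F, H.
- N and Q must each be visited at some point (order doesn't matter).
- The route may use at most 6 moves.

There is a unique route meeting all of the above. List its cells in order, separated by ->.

K -> L -> Q -> P -> O -> N -> M

Any route must reach N and Q and still end at M within 6 moves, so the order of the required stops is forced.
Route from K: right 1 to L, down 1 to Q, left 4 to M — 6 moves in all.
Check: all required cells visited; 6 ≤ 6 moves.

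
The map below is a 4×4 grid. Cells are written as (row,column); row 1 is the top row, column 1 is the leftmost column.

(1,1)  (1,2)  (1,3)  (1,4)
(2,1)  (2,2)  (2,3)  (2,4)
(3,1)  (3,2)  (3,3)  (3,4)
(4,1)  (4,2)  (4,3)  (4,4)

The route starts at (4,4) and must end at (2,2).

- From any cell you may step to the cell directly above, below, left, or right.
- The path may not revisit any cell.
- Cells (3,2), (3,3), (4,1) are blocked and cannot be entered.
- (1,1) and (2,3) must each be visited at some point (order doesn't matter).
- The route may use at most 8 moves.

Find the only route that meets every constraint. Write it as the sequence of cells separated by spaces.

(4,4) (3,4) (2,4) (2,3) (1,3) (1,2) (1,1) (2,1) (2,2)

Any route must reach (1,1) and (2,3) and still end at (2,2) within 8 moves, so the order of the required stops is forced.
Route from (4,4): up 2 to (2,4), left 1 to (2,3), up 1 to (1,3), left 2 to (1,1), down 1 to (2,1), right 1 to (2,2) — 8 moves in all.
Check: all required cells visited; 8 ≤ 8 moves.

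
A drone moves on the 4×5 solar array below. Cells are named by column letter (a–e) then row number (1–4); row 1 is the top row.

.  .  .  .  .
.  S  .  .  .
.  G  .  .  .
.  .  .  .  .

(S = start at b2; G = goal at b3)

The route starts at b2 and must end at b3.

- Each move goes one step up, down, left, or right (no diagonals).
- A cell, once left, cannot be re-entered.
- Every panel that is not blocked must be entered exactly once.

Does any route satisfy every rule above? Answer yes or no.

One route that works: b2 → b1 → a1 → a2 → a3 → a4 → b4 → c4 → d4 → e4 → e3 → e2 → e1 → d1 → c1 → c2 → d2 → d3 → c3 → b3.

yes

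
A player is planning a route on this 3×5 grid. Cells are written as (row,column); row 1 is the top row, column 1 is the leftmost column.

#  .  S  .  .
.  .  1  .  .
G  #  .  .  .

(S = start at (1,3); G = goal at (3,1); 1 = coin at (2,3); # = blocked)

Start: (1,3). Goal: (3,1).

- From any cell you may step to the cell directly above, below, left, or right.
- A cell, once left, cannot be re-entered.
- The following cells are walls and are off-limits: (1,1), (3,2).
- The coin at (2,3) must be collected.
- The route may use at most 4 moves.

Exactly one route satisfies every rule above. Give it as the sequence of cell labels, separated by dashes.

(1,3) - (2,3) - (2,2) - (2,1) - (3,1)

The 4-move cap with required stops at (2,3) leaves no slack for detours.
Route from (1,3): down 1 to (2,3), left 2 to (2,1), down 1 to (3,1) — 4 moves in all.
Check: all required cells visited; 4 ≤ 4 moves.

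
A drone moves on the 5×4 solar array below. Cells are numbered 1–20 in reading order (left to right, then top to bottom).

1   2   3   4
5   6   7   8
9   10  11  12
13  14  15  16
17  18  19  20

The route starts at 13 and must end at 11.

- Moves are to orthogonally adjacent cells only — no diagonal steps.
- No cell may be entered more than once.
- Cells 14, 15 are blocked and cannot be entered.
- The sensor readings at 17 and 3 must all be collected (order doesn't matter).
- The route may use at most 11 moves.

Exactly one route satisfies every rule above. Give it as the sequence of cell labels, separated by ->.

The budget equals the shortest possible length, so every move has to be on a shortest route through the required cells.
Route from 13: down 1 to 17, right 3 to 20, up 4 to 4, left 1 to 3, down 2 to 11 — 11 moves in all.
Check: all required cells visited; 11 ≤ 11 moves.

13 -> 17 -> 18 -> 19 -> 20 -> 16 -> 12 -> 8 -> 4 -> 3 -> 7 -> 11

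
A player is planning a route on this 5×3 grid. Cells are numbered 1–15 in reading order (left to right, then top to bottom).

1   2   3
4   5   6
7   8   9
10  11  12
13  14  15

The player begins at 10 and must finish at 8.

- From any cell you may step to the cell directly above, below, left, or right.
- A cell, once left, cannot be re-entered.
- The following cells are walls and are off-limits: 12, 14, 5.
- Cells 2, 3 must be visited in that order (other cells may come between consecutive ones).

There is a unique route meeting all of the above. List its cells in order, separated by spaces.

10 7 4 1 2 3 6 9 8

The waypoints must appear in the order 2, 3, with no cell reused.
Route from 10: 3× up (reaching 1), 2× right (reaching 3), 2× down (reaching 9), left to 8 — 8 moves in all.
Check: order respected (2 at step 4, 3 at step 5).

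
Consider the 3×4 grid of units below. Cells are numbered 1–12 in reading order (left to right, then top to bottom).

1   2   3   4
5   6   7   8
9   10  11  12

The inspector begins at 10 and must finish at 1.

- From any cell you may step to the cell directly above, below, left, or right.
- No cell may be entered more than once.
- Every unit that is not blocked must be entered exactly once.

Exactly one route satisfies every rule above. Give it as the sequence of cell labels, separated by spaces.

10 9 5 6 7 11 12 8 4 3 2 1

Need to visit all 12 open cells exactly once, starting at 10 and ending at 1.
Cell 9 has only two open neighbours (5 and 10), so the path must pass straight through it: one of those is the cell it's entered from and the other is where it exits.
Route from 10: left to 9, up to 5, 2× right (reaching 7), down to 11, right to 12, 2× up (reaching 4), 3× left (reaching 1) — 11 moves in all.
Check: all 12 open cells covered.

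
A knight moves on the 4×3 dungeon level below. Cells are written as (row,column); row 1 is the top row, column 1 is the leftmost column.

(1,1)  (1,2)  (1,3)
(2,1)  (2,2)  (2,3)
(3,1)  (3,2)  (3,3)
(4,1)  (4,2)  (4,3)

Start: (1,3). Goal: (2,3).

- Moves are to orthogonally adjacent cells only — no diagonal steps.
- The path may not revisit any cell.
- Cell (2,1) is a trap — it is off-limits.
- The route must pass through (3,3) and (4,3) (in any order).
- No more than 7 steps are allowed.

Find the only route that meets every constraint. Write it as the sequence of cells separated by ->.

(1,3) -> (1,2) -> (2,2) -> (3,2) -> (4,2) -> (4,3) -> (3,3) -> (2,3)

The budget equals the shortest possible length, so every move has to be on a shortest route through the required cells.
Route from (1,3): left to (1,2), 3× down (reaching (4,2)), right to (4,3), 2× up (reaching (2,3)) — 7 moves in all.
Check: all required cells visited; 7 ≤ 7 moves.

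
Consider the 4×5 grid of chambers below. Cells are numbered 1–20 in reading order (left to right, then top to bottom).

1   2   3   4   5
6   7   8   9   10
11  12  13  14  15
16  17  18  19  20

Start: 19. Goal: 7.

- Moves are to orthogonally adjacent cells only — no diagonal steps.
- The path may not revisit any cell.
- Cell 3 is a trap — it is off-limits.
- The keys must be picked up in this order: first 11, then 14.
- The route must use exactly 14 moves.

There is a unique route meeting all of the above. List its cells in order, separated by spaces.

The waypoints must appear in the order 11, 14, with no cell reused.
Route from 19: left 3 to 16, up 1 to 11, right 4 to 15, up 2 to 5, left 1 to 4, down 1 to 9, left 2 to 7 — 14 moves in all.
Check: order respected (11 at step 4, 14 at step 7); 14 moves as required.

19 18 17 16 11 12 13 14 15 10 5 4 9 8 7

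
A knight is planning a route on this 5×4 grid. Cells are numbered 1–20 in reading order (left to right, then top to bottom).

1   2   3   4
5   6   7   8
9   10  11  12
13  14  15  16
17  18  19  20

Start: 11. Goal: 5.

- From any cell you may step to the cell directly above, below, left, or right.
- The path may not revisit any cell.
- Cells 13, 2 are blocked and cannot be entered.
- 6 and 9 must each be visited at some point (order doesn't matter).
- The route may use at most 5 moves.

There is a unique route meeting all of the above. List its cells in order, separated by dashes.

The budget equals the shortest possible length, so every move has to be on a shortest route through the required cells.
Route from 11: up to 7, left to 6, down to 10, left to 9, up to 5 — 5 moves in all.
Check: all required cells visited; 5 ≤ 5 moves.

11 - 7 - 6 - 10 - 9 - 5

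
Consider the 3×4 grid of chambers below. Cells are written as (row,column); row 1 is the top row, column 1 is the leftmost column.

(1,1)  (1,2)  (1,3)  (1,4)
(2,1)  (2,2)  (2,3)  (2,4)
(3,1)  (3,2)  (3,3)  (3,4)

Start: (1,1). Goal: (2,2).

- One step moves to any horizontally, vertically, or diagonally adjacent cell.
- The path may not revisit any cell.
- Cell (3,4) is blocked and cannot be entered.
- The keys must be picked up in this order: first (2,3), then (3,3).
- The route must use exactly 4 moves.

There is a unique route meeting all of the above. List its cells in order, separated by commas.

The waypoints must appear in the order (2,3), (3,3), with no cell reused.
Route from (1,1): right 1 to (1,2), down-right 1 to (2,3), down 1 to (3,3), up-left 1 to (2,2) — 4 moves in all.
Check: order respected ((2,3) at step 2, (3,3) at step 3); 4 moves as required.

(1,1), (1,2), (2,3), (3,3), (2,2)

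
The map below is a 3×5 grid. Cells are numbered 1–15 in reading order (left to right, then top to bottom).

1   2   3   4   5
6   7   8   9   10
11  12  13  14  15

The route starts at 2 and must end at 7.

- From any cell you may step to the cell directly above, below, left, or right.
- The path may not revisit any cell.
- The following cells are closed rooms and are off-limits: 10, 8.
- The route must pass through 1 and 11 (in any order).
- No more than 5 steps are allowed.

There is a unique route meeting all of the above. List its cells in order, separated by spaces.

2 1 6 11 12 7

Any route must reach 1 and 11 and still end at 7 within 5 moves, so the order of the required stops is forced.
Route from 2: left 1 to 1, down 2 to 11, right 1 to 12, up 1 to 7 — 5 moves in all.
Check: all required cells visited; 5 ≤ 5 moves.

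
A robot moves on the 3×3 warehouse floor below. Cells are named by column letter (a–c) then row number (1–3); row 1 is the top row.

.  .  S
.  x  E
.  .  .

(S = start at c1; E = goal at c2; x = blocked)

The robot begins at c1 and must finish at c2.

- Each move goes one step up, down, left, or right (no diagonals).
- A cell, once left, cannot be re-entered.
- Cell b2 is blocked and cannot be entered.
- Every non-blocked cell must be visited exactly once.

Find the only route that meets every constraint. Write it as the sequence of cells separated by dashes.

Need to visit all 8 open cells exactly once, starting at c1 and ending at c2.
Cell a1 has only two open neighbours (a2 and b1), so the path must pass straight through it: one of those is the cell it's entered from and the other is where it exits.
Route from c1: 2× left (reaching a1), 2× down (reaching a3), 2× right (reaching c3), up to c2 — 7 moves in all.
Check: all 8 open cells covered.

c1 - b1 - a1 - a2 - a3 - b3 - c3 - c2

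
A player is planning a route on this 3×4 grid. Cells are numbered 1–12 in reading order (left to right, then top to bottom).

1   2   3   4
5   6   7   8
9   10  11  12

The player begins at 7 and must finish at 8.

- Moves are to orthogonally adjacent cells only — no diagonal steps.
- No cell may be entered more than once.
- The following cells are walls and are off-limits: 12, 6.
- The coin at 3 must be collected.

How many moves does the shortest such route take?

Any route passes through 3 somewhere between 7 and 8. Summing Manhattan distances along the two legs (7 → 3 → 8) gives a lower bound of 1 + 2 = 3 moves.
A route of 3 moves achieves this: 7 → 3 → 4 → 8.
Since 3 matches the lower bound, it is optimal.

3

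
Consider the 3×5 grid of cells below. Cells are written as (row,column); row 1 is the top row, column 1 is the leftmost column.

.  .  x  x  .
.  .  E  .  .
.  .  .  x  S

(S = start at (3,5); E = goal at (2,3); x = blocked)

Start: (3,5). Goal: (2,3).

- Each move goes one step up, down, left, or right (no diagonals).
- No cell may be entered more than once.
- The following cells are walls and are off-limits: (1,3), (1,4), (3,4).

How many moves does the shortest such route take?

3

The Manhattan distance from (3,5) to (2,3) is |3−2| + |5−3| = 3, so at least 3 moves are needed.
A route of 3 moves achieves this: (3,5) → (2,5) → (2,4) → (2,3).
Since 3 matches the lower bound, it is optimal.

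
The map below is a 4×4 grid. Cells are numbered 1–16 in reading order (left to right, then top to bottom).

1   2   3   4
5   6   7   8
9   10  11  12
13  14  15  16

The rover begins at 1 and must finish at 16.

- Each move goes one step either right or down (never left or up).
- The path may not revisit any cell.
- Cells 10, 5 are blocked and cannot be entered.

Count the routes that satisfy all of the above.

A right/down-only route from 1 to 16 makes exactly 3 down-moves and 3 right-moves in some order.
With no other constraints that would be C(6,3) = 20 routes.
Subtract routes through each blocked cell (inclusion–exclusion for overlaps): − through 5: 10 − through 10: 9 + through 5&10: 6 → 7.
That gives 7 routes.

7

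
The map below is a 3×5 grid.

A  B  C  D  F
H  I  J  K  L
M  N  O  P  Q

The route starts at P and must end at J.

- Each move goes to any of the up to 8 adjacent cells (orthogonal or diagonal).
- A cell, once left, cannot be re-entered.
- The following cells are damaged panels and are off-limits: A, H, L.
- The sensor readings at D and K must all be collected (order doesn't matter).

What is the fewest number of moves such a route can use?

Any route passes through D and K in some order between P and J. Summing Chebyshev distances along each leg and taking the cheapest ordering (P → K → D → J) gives a lower bound of 1 + 1 + 1 = 3 moves.
A route of 3 moves achieves this: P → K → D → J.
Since 3 matches the lower bound, it is optimal.

3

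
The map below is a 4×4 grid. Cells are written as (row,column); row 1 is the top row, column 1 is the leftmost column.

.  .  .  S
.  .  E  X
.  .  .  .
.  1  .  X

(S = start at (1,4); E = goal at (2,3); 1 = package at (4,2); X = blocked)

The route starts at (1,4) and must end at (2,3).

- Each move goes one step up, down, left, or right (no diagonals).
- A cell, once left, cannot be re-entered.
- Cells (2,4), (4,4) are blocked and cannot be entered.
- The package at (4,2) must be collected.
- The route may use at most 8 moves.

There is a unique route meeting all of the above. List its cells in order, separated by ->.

Any route must reach (4,2) and still end at (2,3) within 8 moves, so the order of the required stops is forced.
Route from (1,4): left 2 to (1,2), down 3 to (4,2), right 1 to (4,3), up 2 to (2,3) — 8 moves in all.
Check: all required cells visited; 8 ≤ 8 moves.

(1,4) -> (1,3) -> (1,2) -> (2,2) -> (3,2) -> (4,2) -> (4,3) -> (3,3) -> (2,3)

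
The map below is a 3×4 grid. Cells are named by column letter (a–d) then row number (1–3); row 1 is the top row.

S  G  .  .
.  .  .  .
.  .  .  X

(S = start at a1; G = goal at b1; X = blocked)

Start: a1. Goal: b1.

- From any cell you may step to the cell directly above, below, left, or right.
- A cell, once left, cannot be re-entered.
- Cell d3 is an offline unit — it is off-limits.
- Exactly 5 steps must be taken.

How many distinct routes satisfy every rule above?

2

Need simple routes of exactly 5 moves from a1 to b1 (Manhattan distance 1, so 2 moves are spent on a detour and 2 undoing it).
Enumerating: a1 a2 a3 b3 b2 b1 | a1 a2 b2 c2 c1 b1.
That gives 2 routes.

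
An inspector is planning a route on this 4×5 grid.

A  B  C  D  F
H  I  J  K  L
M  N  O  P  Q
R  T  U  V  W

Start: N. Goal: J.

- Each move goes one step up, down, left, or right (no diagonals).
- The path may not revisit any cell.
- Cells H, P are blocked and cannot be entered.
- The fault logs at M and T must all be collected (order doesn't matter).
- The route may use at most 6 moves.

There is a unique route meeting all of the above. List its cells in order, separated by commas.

The budget equals the shortest possible length, so every move has to be on a shortest route through the required cells.
Route from N: left 1 to M, down 1 to R, right 2 to U, up 2 to J — 6 moves in all.
Check: all required cells visited; 6 ≤ 6 moves.

N, M, R, T, U, O, J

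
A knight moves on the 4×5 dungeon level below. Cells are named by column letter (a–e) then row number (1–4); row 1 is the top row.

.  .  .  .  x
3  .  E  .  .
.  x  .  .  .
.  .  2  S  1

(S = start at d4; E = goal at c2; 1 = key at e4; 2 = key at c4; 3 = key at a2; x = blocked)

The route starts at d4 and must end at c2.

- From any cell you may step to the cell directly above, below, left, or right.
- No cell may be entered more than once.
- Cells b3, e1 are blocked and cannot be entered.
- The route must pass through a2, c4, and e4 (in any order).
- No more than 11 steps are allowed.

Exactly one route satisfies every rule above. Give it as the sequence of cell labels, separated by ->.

d4 -> e4 -> e3 -> d3 -> c3 -> c4 -> b4 -> a4 -> a3 -> a2 -> b2 -> c2

The budget equals the shortest possible length, so every move has to be on a shortest route through the required cells.
Route from d4: right 1 to e4, up 1 to e3, left 2 to c3, down 1 to c4, left 2 to a4, up 2 to a2, right 2 to c2 — 11 moves in all.
Check: all required cells visited; 11 ≤ 11 moves.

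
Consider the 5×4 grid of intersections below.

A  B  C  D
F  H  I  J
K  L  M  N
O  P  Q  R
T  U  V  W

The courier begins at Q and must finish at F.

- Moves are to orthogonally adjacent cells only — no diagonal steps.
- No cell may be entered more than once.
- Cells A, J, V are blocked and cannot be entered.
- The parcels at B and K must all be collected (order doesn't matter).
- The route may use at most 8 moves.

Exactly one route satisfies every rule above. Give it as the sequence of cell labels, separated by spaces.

Any route must reach B and K and still end at F within 8 moves, so the order of the required stops is forced.
Route from Q: 3× up (reaching C), left to B, 2× down (reaching L), left to K, up to F — 8 moves in all.
Check: all required cells visited; 8 ≤ 8 moves.

Q M I C B H L K F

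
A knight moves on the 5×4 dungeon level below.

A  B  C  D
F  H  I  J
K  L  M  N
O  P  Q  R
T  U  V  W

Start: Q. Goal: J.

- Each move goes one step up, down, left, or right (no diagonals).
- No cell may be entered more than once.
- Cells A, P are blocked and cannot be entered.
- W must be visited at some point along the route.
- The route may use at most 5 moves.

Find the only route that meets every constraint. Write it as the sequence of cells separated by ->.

Q -> V -> W -> R -> N -> J

The 5-move cap with required stops at W leaves no slack for detours.
Route from Q: down 1 to V, right 1 to W, up 3 to J — 5 moves in all.
Check: all required cells visited; 5 ≤ 5 moves.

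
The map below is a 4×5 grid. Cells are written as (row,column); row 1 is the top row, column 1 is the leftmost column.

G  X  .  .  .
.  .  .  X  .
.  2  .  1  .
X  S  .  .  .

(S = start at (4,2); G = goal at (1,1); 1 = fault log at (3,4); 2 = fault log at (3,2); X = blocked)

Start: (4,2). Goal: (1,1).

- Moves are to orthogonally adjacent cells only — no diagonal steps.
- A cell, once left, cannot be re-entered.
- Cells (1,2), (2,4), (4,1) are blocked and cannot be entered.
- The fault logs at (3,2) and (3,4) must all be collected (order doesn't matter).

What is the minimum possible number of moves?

Any route passes through (3,2) and (3,4) in some order between (4,2) and (1,1). Summing Manhattan distances along each leg and taking the cheapest ordering ((4,2) → (3,4) → (3,2) → (1,1)) gives a lower bound of 3 + 2 + 3 = 8 moves.
A route of 8 moves achieves this: (4,2) → (4,3) → (4,4) → (3,4) → (3,3) → (3,2) → (2,2) → (2,1) → (1,1).
Since 8 matches the lower bound, it is optimal.

8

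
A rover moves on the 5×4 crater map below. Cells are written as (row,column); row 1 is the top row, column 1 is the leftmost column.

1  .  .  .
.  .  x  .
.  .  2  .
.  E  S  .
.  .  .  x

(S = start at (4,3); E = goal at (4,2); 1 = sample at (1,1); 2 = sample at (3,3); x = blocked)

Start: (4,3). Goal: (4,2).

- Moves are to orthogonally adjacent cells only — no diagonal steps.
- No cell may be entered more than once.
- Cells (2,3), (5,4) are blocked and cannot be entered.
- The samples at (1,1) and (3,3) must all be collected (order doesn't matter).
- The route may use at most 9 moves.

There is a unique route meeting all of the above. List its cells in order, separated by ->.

The 9-move cap with required stops at (1,1), (3,3) leaves no slack for detours.
Route from (4,3): up 1 to (3,3), left 1 to (3,2), up 2 to (1,2), left 1 to (1,1), down 3 to (4,1), right 1 to (4,2) — 9 moves in all.
Check: all required cells visited; 9 ≤ 9 moves.

(4,3) -> (3,3) -> (3,2) -> (2,2) -> (1,2) -> (1,1) -> (2,1) -> (3,1) -> (4,1) -> (4,2)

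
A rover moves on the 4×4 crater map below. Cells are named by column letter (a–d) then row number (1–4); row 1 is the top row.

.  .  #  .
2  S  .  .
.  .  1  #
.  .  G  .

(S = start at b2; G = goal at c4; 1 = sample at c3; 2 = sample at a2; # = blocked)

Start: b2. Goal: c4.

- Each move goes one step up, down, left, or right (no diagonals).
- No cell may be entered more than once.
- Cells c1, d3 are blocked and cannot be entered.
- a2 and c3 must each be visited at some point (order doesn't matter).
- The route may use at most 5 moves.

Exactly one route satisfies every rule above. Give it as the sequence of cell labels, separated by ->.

b2 -> a2 -> a3 -> b3 -> c3 -> c4

The 5-move cap with required stops at a2, c3 leaves no slack for detours.
Route from b2: left 1 to a2, down 1 to a3, right 2 to c3, down 1 to c4 — 5 moves in all.
Check: all required cells visited; 5 ≤ 5 moves.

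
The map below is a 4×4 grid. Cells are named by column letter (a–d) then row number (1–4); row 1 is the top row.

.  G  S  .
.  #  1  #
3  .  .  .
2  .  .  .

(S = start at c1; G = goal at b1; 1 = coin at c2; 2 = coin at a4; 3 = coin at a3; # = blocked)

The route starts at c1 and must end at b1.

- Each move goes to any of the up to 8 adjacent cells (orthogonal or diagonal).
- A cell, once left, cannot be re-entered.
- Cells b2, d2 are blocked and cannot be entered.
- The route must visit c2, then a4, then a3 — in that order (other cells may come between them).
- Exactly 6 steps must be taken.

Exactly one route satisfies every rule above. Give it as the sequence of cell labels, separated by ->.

The waypoints must appear in the order c2, a4, a3, with no cell reused.
Route from c1: down to c2, 2× down-left (reaching a4), 2× up (reaching a2), up-right to b1 — 6 moves in all.
Check: order respected (1 at step 1, 2 at step 3, 3 at step 4); 6 moves as required.

c1 -> c2 -> b3 -> a4 -> a3 -> a2 -> b1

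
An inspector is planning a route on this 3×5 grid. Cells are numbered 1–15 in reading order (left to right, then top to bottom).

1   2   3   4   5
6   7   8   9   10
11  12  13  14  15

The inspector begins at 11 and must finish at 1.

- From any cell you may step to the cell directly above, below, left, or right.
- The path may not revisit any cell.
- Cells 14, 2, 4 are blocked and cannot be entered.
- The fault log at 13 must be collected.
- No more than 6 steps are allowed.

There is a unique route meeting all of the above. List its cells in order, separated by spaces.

11 12 13 8 7 6 1

Any route must reach 13 and still end at 1 within 6 moves, so the order of the required stops is forced.
Route from 11: 2× right (reaching 13), up to 8, 2× left (reaching 6), up to 1 — 6 moves in all.
Check: all required cells visited; 6 ≤ 6 moves.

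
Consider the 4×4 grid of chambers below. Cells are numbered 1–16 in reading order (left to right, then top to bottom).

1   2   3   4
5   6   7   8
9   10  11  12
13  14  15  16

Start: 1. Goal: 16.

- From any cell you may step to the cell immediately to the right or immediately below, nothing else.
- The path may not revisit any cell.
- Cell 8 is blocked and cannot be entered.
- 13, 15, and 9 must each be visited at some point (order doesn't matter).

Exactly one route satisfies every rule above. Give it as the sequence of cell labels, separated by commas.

Moves only go right or down, so the column and row indices never decrease.
Route from 1: down 3 to 13, right 3 to 16 — 6 moves in all.
Check: all required cells visited.

1, 5, 9, 13, 14, 15, 16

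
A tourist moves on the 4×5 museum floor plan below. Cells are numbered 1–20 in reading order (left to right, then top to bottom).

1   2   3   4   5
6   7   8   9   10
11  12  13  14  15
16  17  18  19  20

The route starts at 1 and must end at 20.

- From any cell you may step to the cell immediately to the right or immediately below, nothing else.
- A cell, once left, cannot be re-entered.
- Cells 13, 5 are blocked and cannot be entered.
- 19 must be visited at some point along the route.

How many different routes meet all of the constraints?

8

A right/down-only route from 1 to 20 makes exactly 3 down-moves and 4 right-moves in some order.
With no other constraints that would be C(7,3) = 35 routes.
Split at 19 and multiply the segment counts (each segment already excludes blocked cells): 1→19: 8; 19→20: 1; product = 8.
That gives 8 routes.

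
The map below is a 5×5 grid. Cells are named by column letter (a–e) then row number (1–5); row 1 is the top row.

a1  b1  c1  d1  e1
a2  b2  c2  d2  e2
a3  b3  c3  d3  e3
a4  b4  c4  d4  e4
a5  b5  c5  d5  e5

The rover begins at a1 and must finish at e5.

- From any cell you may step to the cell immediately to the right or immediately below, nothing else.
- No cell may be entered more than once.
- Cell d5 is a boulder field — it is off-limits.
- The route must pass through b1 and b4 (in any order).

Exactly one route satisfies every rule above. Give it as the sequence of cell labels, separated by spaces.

a1 b1 b2 b3 b4 c4 d4 e4 e5

Moves only go right or down, so the column and row indices never decrease.
Route from a1: right to b1, 3× down (reaching b4), 3× right (reaching e4), down to e5 — 8 moves in all.
Check: all required cells visited.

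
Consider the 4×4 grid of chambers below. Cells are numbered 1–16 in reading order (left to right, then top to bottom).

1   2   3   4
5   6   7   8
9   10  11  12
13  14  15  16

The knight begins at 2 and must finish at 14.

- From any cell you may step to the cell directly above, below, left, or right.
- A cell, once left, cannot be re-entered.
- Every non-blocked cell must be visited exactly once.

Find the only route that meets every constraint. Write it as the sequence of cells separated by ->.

Need to visit all 16 open cells exactly once, starting at 2 and ending at 14.
Cell 4 has only two open neighbours (8 and 3), so the path must pass straight through it: one of those is the cell it's entered from and the other is where it exits.
Route from 2: left 1 to 1, down 1 to 5, right 2 to 7, up 1 to 3, right 1 to 4, down 3 to 16, left 1 to 15, up 1 to 11, left 2 to 9, down 1 to 13, right 1 to 14 — 15 moves in all.
Check: all 16 open cells covered.

2 -> 1 -> 5 -> 6 -> 7 -> 3 -> 4 -> 8 -> 12 -> 16 -> 15 -> 11 -> 10 -> 9 -> 13 -> 14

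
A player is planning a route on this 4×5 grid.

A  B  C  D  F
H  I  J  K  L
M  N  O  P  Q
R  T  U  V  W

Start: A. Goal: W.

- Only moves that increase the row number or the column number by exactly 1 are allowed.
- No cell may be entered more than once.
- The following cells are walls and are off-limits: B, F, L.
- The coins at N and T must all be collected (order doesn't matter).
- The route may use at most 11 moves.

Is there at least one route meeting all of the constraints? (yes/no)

yes

One route that works: A → H → M → N → T → U → V → W.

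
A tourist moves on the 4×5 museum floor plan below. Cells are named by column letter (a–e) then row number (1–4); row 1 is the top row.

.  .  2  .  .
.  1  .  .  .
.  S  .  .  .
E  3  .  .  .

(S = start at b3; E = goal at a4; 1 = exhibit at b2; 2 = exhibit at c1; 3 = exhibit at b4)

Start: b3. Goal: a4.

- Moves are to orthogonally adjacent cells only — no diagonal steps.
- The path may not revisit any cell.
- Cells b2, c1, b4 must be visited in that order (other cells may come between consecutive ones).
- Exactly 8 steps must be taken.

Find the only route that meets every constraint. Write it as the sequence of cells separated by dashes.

b3 - b2 - b1 - c1 - c2 - c3 - c4 - b4 - a4

The waypoints must appear in the order b2, c1, b4, with no cell reused.
Route from b3: 2× up (reaching b1), right to c1, 3× down (reaching c4), 2× left (reaching a4) — 8 moves in all.
Check: order respected (1 at step 1, 2 at step 3, 3 at step 7); 8 moves as required.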